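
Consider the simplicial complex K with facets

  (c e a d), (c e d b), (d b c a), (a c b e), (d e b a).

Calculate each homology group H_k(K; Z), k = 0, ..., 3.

H_0 = Z,  H_1 = 0,  H_2 = 0,  H_3 = Z.

K has 5 vertices, 10 edges, 10 triangles, 5 3-simplices.
rank ∂_0 = 0, rank ∂_1 = 4 ⇒ b_0 = 5 − 0 − 4 = 1; all invariant factors of ∂_1 are 1 so no torsion. So H_0 ≅ Z.
rank ∂_1 = 4, rank ∂_2 = 6 ⇒ b_1 = 10 − 4 − 6 = 0; all invariant factors of ∂_2 are 1 so no torsion. So H_1 ≅ 0.
rank ∂_2 = 6, rank ∂_3 = 4 ⇒ b_2 = 10 − 6 − 4 = 0; all invariant factors of ∂_3 are 1 so no torsion. So H_2 ≅ 0.
rank ∂_3 = 4, rank ∂_4 = 0 ⇒ b_3 = 5 − 4 − 0 = 1. So H_3 ≅ Z.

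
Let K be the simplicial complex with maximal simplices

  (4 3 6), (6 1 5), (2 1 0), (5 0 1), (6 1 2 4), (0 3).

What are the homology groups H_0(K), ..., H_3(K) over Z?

Fix the vertex order 0 < 1 < 2 < 3 < 4 < 5 < 6 and write every simplex with vertices in increasing order. Then dim K = 3 and the simplices of K are:

  0-simplices (7): [0], [1], [2], [3], [4], [5], [6]
  1-simplices (14): [0,1], [0,2], [0,3], [0,5], [1,2], [1,4], [1,5], [1,6], [2,4], [2,6], [3,4], [3,6], [4,6], [5,6]
  2-simplices (8): [0,1,2], [0,1,5], [1,2,4], [1,2,6], [1,4,6], [1,5,6], [2,4,6], [3,4,6]
  3-simplices (1): [1,2,4,6]

giving chain groups C_0 ≅ Z^7, C_1 ≅ Z^14, C_2 ≅ Z^8, C_3 ≅ Z^1.

∂_1: C_1 → C_0 sends each edge [p,q] (with p < q) to q − p.
The 7×14 boundary matrix has rank 6 and Smith normal form diag(1,1,1,1,1,1).

∂_2: C_2 → C_1 sends each 2-simplex [p,q,r] to [q,r] − [p,r] + [p,q]. For instance
  ∂[1,2,6] = [2,6] − [1,6] + [1,2],
  ∂[1,4,6] = [4,6] − [1,6] + [1,4].
The resulting 14×8 matrix has rank 7, and its Smith normal form has invariant factors (1,1,1,1,1,1,1).

Boundary ∂_3: C_3 → C_2 sends each 3-simplex σ to the alternating sum Σ_i (−1)^i (σ with its i-th vertex removed). For instance
  ∂[1,2,4,6] = [2,4,6] − [1,4,6] + [1,2,6] − [1,2,4].
As a 8×1 matrix over Z this has rank 1, with invariant factors (1).

Reading off H_k = ker ∂_k / im ∂_{k+1}:

  H_0: rank C_0 − rank ∂_1 = 7 − 6 = 1, and the invariant factors of ∂_1 are all 1, so H_0 ≅ Z.
  H_1: rank ker ∂_1 − rank ∂_2 = (14 − 6) − 7 = 1, and the invariant factors of ∂_2 are all 1, so H_1 ≅ Z.
  H_2: rank ker ∂_2 − rank ∂_3 = (8 − 7) − 1 = 0, and the invariant factors of ∂_3 are all 1, so H_2 ≅ 0.
  H_3: rank ker ∂_3 − rank ∂_4 = (1 − 1) − 0 = 0, and there is no ∂_4, so H_3 ≅ 0.

As a check, the Euler characteristic is 7 − 14 + 8 − 1 = 0, which agrees with 1 − 1 + 0 − 0 = 0.

H_0 = Z,  H_1 = Z,  H_2 = 0,  H_3 = 0.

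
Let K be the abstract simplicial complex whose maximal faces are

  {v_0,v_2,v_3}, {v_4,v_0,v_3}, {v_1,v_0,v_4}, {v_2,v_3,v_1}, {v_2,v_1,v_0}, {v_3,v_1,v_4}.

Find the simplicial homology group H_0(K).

Order the vertices as v_0 < v_1 < v_2 < v_3 < v_4. Listing each simplex with vertices in this order, K has dimension 2 with simplices:

  0-simplices (5): [v_0], [v_1], [v_2], [v_3], [v_4]
  1-simplices (9): [v_0,v_1], [v_0,v_2], [v_0,v_3], [v_0,v_4], [v_1,v_2], [v_1,v_3], [v_1,v_4], [v_2,v_3], [v_3,v_4]
  2-simplices (6): [v_0,v_1,v_2], [v_0,v_1,v_4], [v_0,v_2,v_3], [v_0,v_3,v_4], [v_1,v_2,v_3], [v_1,v_3,v_4]

giving chain groups C_0 ≅ Z^5, C_1 ≅ Z^9, C_2 ≅ Z^6.

The boundary map ∂_1: C_1 → C_0 is given by ∂[p,q] = [q] − [p]. For instance
  ∂[v_0,v_1] = [v_1] − [v_0].
As a 5×9 matrix over Z this has rank 4, with invariant factors (1,1,1,1).

∂_2: C_2 → C_1 sends each 2-simplex [p,q,r] to [q,r] − [p,r] + [p,q]. For instance
  ∂[v_0,v_2,v_3] = [v_2,v_3] − [v_0,v_3] + [v_0,v_2],
  ∂[v_0,v_3,v_4] = [v_3,v_4] − [v_0,v_4] + [v_0,v_3].
The 9×6 boundary matrix has rank 5 and Smith normal form diag(1,1,1,1,1).

From H_k ≅ ker(∂_k) / im(∂_{k+1}) we obtain:

  H_0: rank C_0 − rank ∂_1 = 5 − 4 = 1, and the invariant factors of ∂_1 are all 1, so H_0 ≅ Z.

(K is a triangulation of the 2-sphere S^2.)

H_0 ≅ Z.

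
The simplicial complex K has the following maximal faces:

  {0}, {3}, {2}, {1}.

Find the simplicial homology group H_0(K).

Fix the vertex order 0 < 1 < 2 < 3 and write every simplex with vertices in increasing order. Then dim K = 0 and the simplices of K are:

  0-simplices (4): [0], [1], [2], [3]

giving chain groups C_0 ≅ Z^4.

From H_k ≅ ker(∂_k) / im(∂_{k+1}) we obtain:

  H_0: rank C_0 − rank ∂_1 = 4 − 0 = 4, and there is no ∂_1, so H_0 = Z^4.

(K is a triangulation of a set of 4 points.)

H_0 = Z^4.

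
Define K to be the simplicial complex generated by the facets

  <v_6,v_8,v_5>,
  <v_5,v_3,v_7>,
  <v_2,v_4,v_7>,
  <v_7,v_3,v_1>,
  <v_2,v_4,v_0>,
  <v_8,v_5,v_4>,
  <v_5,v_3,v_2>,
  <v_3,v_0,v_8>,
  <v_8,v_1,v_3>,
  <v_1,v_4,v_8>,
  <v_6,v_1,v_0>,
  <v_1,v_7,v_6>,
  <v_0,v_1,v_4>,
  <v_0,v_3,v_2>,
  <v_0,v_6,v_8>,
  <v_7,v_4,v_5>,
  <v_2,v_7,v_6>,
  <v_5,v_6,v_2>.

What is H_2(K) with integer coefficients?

K has 9 vertices, 27 edges, 18 triangles.
rank ∂_2 = 18, rank ∂_3 = 0 ⇒ b_2 = 18 − 18 − 0 = 0. So H_2 ≅ 0.

H_2 = 0.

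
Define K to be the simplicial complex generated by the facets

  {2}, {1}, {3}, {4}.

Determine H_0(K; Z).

H_0 = Z^4.

Order the vertices as 1 < 2 < 3 < 4. Listing each simplex with vertices in this order, K has dimension 0 with simplices:

  0-simplices (4): [1], [2], [3], [4]

giving chain groups C_0 ≅ Z^4.

Now H_k = ker ∂_k / im ∂_{k+1}, so:

  H_0: rank C_0 − rank ∂_1 = 4 − 0 = 4, and there is no ∂_1, so H_0 ≅ Z^4.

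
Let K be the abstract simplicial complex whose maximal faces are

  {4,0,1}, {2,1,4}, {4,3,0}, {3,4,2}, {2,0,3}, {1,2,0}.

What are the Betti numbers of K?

Take the total order 0 < 1 < 2 < 3 < 4 on the vertex set. Then K (dimension 2) consists of the simplices:

  0-simplices (5): [0], [1], [2], [3], [4]
  1-simplices (9): [0,1], [0,2], [0,3], [0,4], [1,2], [1,4], [2,3], [2,4], [3,4]
  2-simplices (6): [0,1,2], [0,1,4], [0,2,3], [0,3,4], [1,2,4], [2,3,4]

Hence C_0 ≅ Z^5, C_1 ≅ Z^9, C_2 ≅ Z^6.

The boundary map ∂_1: C_1 → C_0 maps an edge to its endpoints' difference, ∂[p,q] = q − p.
As a 5×9 matrix over Z this has rank 4, with invariant factors (1,1,1,1).

The boundary map ∂_2: C_2 → C_1 maps a triangle to the signed sum of its edges. For instance
  ∂[0,2,3] = [2,3] − [0,3] + [0,2],
  ∂[2,3,4] = [3,4] − [2,4] + [2,3].
The 9×6 boundary matrix has rank 5 and Smith normal form diag(1,1,1,1,1).

From H_k ≅ ker(∂_k) / im(∂_{k+1}) we obtain:

  H_0: rank C_0 − rank ∂_1 = 5 − 4 = 1, and the invariant factors of ∂_1 are all 1, so H_0 = Z.
  H_1: rank ker ∂_1 − rank ∂_2 = (9 − 4) − 5 = 0, and the invariant factors of ∂_2 are all 1, so H_1 = 0.
  H_2: rank ker ∂_2 − rank ∂_3 = (6 − 5) − 0 = 1, and there is no ∂_3, so H_2 = Z.

Hence the Betti numbers are b_0 = 1, b_1 = 0, b_2 = 1.

b_0 = 1, b_1 = 0, b_2 = 1.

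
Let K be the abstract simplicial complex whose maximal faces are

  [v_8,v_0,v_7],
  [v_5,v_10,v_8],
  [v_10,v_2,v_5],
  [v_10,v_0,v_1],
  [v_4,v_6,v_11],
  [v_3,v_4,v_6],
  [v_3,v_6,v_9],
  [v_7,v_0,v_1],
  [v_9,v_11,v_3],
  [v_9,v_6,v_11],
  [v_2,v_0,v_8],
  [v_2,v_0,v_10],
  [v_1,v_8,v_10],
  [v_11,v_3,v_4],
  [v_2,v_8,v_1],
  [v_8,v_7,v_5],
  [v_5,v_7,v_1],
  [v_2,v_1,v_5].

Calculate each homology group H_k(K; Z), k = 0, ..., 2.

Order the vertices as v_0 < v_1 < v_2 < v_3 < v_4 < v_5 < v_6 < v_7 < v_8 < v_9 < v_10 < v_11. Listing each simplex with vertices in this order, K has dimension 2 with simplices:

  0-simplices (12): [v_0], [v_1], [v_2], [v_3], [v_4], [v_5], [v_6], [v_7], [v_8], [v_9], [v_10], [v_11]
  1-simplices (27): (27 of them)
  2-simplices (18): (18 of them)

so the chain groups are C_0 ≅ Z^12, C_1 ≅ Z^27, C_2 ≅ Z^18.

The boundary map ∂_1: C_1 → C_0 sends each edge [p,q] (with p < q) to q − p. For instance
  ∂[v_1,v_2] = [v_2] − [v_1].
This gives a 12×27 integer matrix of rank 10; reducing to Smith normal form yields diagonal entries (1,1,1,1,1,1,1,1,1,1).

The boundary map ∂_2: C_2 → C_1 sends each 2-simplex [p,q,r] to [q,r] − [p,r] + [p,q]. For instance
  ∂[v_3,v_9,v_11] = [v_9,v_11] − [v_3,v_11] + [v_3,v_9],
  ∂[v_3,v_4,v_6] = [v_4,v_6] − [v_3,v_6] + [v_3,v_4].
This gives a 27×18 integer matrix of rank 17; reducing to Smith normal form yields diagonal entries (1,1,1,1,1,1,1,1,1,1,1,1,1,1,1,1,2).

Computing H_k = (kernel of ∂_k) / (image of ∂_{k+1}):

  H_0: rank C_0 − rank ∂_1 = 12 − 10 = 2, and the invariant factors of ∂_1 are all 1, so H_0 ≅ Z^2.
  H_1: rank ker ∂_1 − rank ∂_2 = (27 − 10) − 17 = 0, and ∂_2 has invariant factor 2 > 1, so H_1 ≅ Z/2Z.
  H_2: rank ker ∂_2 − rank ∂_3 = (18 − 17) − 0 = 1, and there is no ∂_3, so H_2 ≅ Z.

H_0 ≅ Z^2,  H_1 ≅ Z/2Z,  H_2 ≅ Z.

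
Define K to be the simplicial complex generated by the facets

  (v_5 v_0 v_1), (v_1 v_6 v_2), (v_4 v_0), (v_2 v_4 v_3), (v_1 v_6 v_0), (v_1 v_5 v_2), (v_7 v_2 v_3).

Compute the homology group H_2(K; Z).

H_2 ≅ 0.

Fix the vertex order v_0 < v_1 < v_2 < v_3 < v_4 < v_5 < v_6 < v_7 and write every simplex with vertices in increasing order. Then dim K = 2 and the simplices of K are:

  0-simplices (8): [v_0], [v_1], [v_2], [v_3], [v_4], [v_5], [v_6], [v_7]
  1-simplices (14): [v_0,v_1], [v_0,v_4], [v_0,v_5], [v_0,v_6], [v_1,v_2], [v_1,v_5], [v_1,v_6], [v_2,v_3], [v_2,v_4], [v_2,v_5], [v_2,v_6], [v_2,v_7], [v_3,v_4], [v_3,v_7]
  2-simplices (6): [v_0,v_1,v_5], [v_0,v_1,v_6], [v_1,v_2,v_5], [v_1,v_2,v_6], [v_2,v_3,v_4], [v_2,v_3,v_7]

giving chain groups C_0 ≅ Z^8, C_1 ≅ Z^14, C_2 ≅ Z^6.

Boundary ∂_1: C_1 → C_0 maps an edge to its endpoints' difference, ∂[p,q] = q − p.
As a 8×14 matrix over Z this has rank 7, with invariant factors (1,1,1,1,1,1,1).

The boundary map ∂_2: C_2 → C_1 maps a triangle to the signed sum of its edges. For instance
  ∂[v_0,v_1,v_5] = [v_1,v_5] − [v_0,v_5] + [v_0,v_1],
  ∂[v_1,v_2,v_5] = [v_2,v_5] − [v_1,v_5] + [v_1,v_2].
The 14×6 boundary matrix has rank 6 and Smith normal form diag(1,1,1,1,1,1).

Computing H_k = (kernel of ∂_k) / (image of ∂_{k+1}):

  H_2: rank ker ∂_2 − rank ∂_3 = (6 − 6) − 0 = 0, and there is no ∂_3, so H_2 ≅ 0.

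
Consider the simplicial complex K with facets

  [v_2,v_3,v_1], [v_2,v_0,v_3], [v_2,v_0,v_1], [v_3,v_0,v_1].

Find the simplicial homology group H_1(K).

Fix the vertex order v_0 < v_1 < v_2 < v_3 and write every simplex with vertices in increasing order. Then dim K = 2 and the simplices of K are:

  0-simplices (4): [v_0], [v_1], [v_2], [v_3]
  1-simplices (6): [v_0,v_1], [v_0,v_2], [v_0,v_3], [v_1,v_2], [v_1,v_3], [v_2,v_3]
  2-simplices (4): [v_0,v_1,v_2], [v_0,v_1,v_3], [v_0,v_2,v_3], [v_1,v_2,v_3]

so the chain groups are C_0 ≅ Z^4, C_1 ≅ Z^6, C_2 ≅ Z^4.

Boundary ∂_1: C_1 → C_0 maps an edge to its endpoints' difference, ∂[p,q] = q − p. For instance
  ∂[v_2,v_3] = [v_3] − [v_2].
This gives a 4×6 integer matrix of rank 3; reducing to Smith normal form yields diagonal entries (1,1,1).

Boundary ∂_2: C_2 → C_1 acts by ∂[p,q,r] = [q,r] − [p,r] + [p,q]. For instance
  ∂[v_0,v_1,v_3] = [v_1,v_3] − [v_0,v_3] + [v_0,v_1],
  ∂[v_0,v_2,v_3] = [v_2,v_3] − [v_0,v_3] + [v_0,v_2].
The 6×4 boundary matrix has rank 3 and Smith normal form diag(1,1,1).

From H_k ≅ ker(∂_k) / im(∂_{k+1}) we obtain:

  H_1: rank ker ∂_1 − rank ∂_2 = (6 − 3) − 3 = 0, and the invariant factors of ∂_2 are all 1, so H_1 ≅ 0.

H_1 ≅ 0.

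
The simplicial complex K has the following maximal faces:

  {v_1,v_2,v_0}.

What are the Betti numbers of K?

b_0 = 1, b_1 = 0, b_2 = 0.

Take the total order v_0 < v_1 < v_2 on the vertex set. Then K (dimension 2) consists of the simplices:

  0-simplices (3): [v_0], [v_1], [v_2]
  1-simplices (3): [v_0,v_1], [v_0,v_2], [v_1,v_2]
  2-simplices (1): [v_0,v_1,v_2]

Hence C_0 ≅ Z^3, C_1 ≅ Z^3, C_2 ≅ Z^1.

∂_1: C_1 → C_0 sends each edge [p,q] (with p < q) to q − p. For instance
  ∂[v_0,v_1] = [v_1] − [v_0].
As a 3×3 matrix over Z this has rank 2, with invariant factors (1,1).

∂_2: C_2 → C_1 sends each 2-simplex [p,q,r] to [q,r] − [p,r] + [p,q]. For instance
  ∂[v_0,v_1,v_2] = [v_1,v_2] − [v_0,v_2] + [v_0,v_1].
The resulting 3×1 matrix has rank 1, and its Smith normal form has invariant factors (1).

Computing H_k = (kernel of ∂_k) / (image of ∂_{k+1}):

  H_0: rank C_0 − rank ∂_1 = 3 − 2 = 1, and the invariant factors of ∂_1 are all 1, so H_0 = Z.
  H_1: rank ker ∂_1 − rank ∂_2 = (3 − 2) − 1 = 0, and the invariant factors of ∂_2 are all 1, so H_1 = 0.
  H_2: rank ker ∂_2 − rank ∂_3 = (1 − 1) − 0 = 0, and there is no ∂_3, so H_2 = 0.

As a check, the Euler characteristic is 3 − 3 + 1 = 1, which agrees with 1 − 0 + 0 = 1.
(K is a triangulation of the 2-simplex.)

Hence the Betti numbers are b_0 = 1, b_1 = 0, b_2 = 0.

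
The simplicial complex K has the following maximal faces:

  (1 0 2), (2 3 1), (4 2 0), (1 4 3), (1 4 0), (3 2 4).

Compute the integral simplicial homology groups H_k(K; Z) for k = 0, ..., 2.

K has 5 vertices, 9 edges, 6 triangles.
rank ∂_0 = 0, rank ∂_1 = 4 ⇒ b_0 = 5 − 0 − 4 = 1; all invariant factors of ∂_1 are 1 so no torsion. So H_0 ≅ Z.
rank ∂_1 = 4, rank ∂_2 = 5 ⇒ b_1 = 9 − 4 − 5 = 0; all invariant factors of ∂_2 are 1 so no torsion. So H_1 ≅ 0.
rank ∂_2 = 5, rank ∂_3 = 0 ⇒ b_2 = 6 − 5 − 0 = 1. So H_2 ≅ Z.

H_0 ≅ Z,  H_1 = 0,  H_2 ≅ Z.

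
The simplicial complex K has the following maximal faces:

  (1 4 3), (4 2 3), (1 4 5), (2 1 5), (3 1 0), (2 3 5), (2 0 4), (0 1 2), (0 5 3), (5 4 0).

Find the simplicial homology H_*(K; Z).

H_0 = Z,  H_1 = Z/2Z,  H_2 = 0.

We work with the vertex ordering 0 < 1 < 2 < 3 < 4 < 5. The simplices of K, each written with vertices in increasing order, are:

  0-simplices (6): [0], [1], [2], [3], [4], [5]
  1-simplices (15): [0,1], [0,2], [0,3], [0,4], [0,5], [1,2], [1,3], [1,4], [1,5], [2,3], [2,4], [2,5], [3,4], [3,5], [4,5]
  2-simplices (10): [0,1,2], [0,1,3], [0,2,4], [0,3,5], [0,4,5], [1,2,5], [1,3,4], [1,4,5], [2,3,4], [2,3,5]

so the chain groups are C_0 ≅ Z^6, C_1 ≅ Z^15, C_2 ≅ Z^10.

Boundary ∂_1: C_1 → C_0 is given by ∂[p,q] = [q] − [p]. For instance
  ∂[0,4] = [4] − [0].
The 6×15 boundary matrix has rank 5 and Smith normal form diag(1,1,1,1,1).

The boundary map ∂_2: C_2 → C_1 acts by ∂[p,q,r] = [q,r] − [p,r] + [p,q]. For instance
  ∂[2,3,5] = [3,5] − [2,5] + [2,3],
  ∂[0,3,5] = [3,5] − [0,5] + [0,3].
This gives a 15×10 integer matrix of rank 10; reducing to Smith normal form yields diagonal entries (1,1,1,1,1,1,1,1,1,2).

Now H_k = ker ∂_k / im ∂_{k+1}, so:

  H_0: rank C_0 − rank ∂_1 = 6 − 5 = 1, and the invariant factors of ∂_1 are all 1, so H_0 = Z.
  H_1: rank ker ∂_1 − rank ∂_2 = (15 − 5) − 10 = 0, and ∂_2 has invariant factor 2 > 1, so H_1 = Z/2Z.
  H_2: rank ker ∂_2 − rank ∂_3 = (10 − 10) − 0 = 0, and there is no ∂_3, so H_2 = 0.

(K is a triangulation of the real projective plane RP^2.)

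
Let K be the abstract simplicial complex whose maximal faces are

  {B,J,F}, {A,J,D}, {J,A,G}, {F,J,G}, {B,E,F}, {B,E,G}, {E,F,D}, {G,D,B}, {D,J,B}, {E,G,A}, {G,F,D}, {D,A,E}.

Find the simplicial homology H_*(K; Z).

Take the total order A < B < D < E < F < G < J on the vertex set. Then K (dimension 2) consists of the simplices:

  0-simplices (7): A, B, D, E, F, G, J
  1-simplices (18): AD, AE, AG, AJ, BD, BE, BF, BG, BJ, DE, DF, DG, DJ, EF, EG, FG, FJ, GJ
  2-simplices (12): ADE, ADJ, AEG, AGJ, BDG, BDJ, BEF, BEG, BFJ, DEF, DFG, FGJ

giving chain groups C_0 ≅ Z^7, C_1 ≅ Z^18, C_2 ≅ Z^12.

∂_1: C_1 → C_0 maps an edge to its endpoints' difference, ∂[p,q] = q − p.
This gives a 7×18 integer matrix of rank 6; reducing to Smith normal form yields diagonal entries (1,1,1,1,1,1).

The boundary map ∂_2: C_2 → C_1 maps a triangle to the signed sum of its edges. For instance
  ∂ADE = DE − AE + AD,
  ∂DFG = FG − DG + DF.
As a 18×12 matrix over Z this has rank 12, with invariant factors (1,1,1,1,1,1,1,1,1,1,1,2).

Computing H_k = (kernel of ∂_k) / (image of ∂_{k+1}):

  H_0: rank C_0 − rank ∂_1 = 7 − 6 = 1, and the invariant factors of ∂_1 are all 1, so H_0 ≅ Z.
  H_1: rank ker ∂_1 − rank ∂_2 = (18 − 6) − 12 = 0, and ∂_2 has invariant factor 2 > 1, so H_1 ≅ Z/2Z.
  H_2: rank ker ∂_2 − rank ∂_3 = (12 − 12) − 0 = 0, and there is no ∂_3, so H_2 ≅ 0.

H_0 = Z,  H_1 = Z/2Z,  H_2 = 0.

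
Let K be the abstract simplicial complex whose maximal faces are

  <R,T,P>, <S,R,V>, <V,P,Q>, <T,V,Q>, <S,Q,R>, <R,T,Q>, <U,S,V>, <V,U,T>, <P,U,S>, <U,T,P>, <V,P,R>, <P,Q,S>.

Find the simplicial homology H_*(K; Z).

H_0 = Z,  H_1 = Z/2Z,  H_2 = 0.

We work with the vertex ordering P < Q < R < S < T < U < V. The simplices of K, each written with vertices in increasing order, are:

  0-simplices (7): P, Q, R, S, T, U, V
  1-simplices (18): PQ, PR, PS, PT, PU, PV, QR, QS, QT, QV, RS, RT, RV, SU, SV, TU, TV, UV
  2-simplices (12): PQS, PQV, PRT, PRV, PSU, PTU, QRS, QRT, QTV, RSV, SUV, TUV

so the chain groups are C_0 ≅ Z^7, C_1 ≅ Z^18, C_2 ≅ Z^12.

∂_1: C_1 → C_0 is given by ∂[p,q] = [q] − [p].
This gives a 7×18 integer matrix of rank 6; reducing to Smith normal form yields diagonal entries (1,1,1,1,1,1).

∂_2: C_2 → C_1 maps a triangle to the signed sum of its edges. For instance
  ∂QTV = TV − QV + QT,
  ∂SUV = UV − SV + SU.
As a 18×12 matrix over Z this has rank 12, with invariant factors (1,1,1,1,1,1,1,1,1,1,1,2).

Reading off H_k = ker ∂_k / im ∂_{k+1}:

  H_0: rank C_0 − rank ∂_1 = 7 − 6 = 1, and the invariant factors of ∂_1 are all 1, so H_0 = Z.
  H_1: rank ker ∂_1 − rank ∂_2 = (18 − 6) − 12 = 0, and ∂_2 has invariant factor 2 > 1, so H_1 = Z/2Z.
  H_2: rank ker ∂_2 − rank ∂_3 = (12 − 12) − 0 = 0, and there is no ∂_3, so H_2 = 0.

(K is a triangulation of the real projective plane RP^2.)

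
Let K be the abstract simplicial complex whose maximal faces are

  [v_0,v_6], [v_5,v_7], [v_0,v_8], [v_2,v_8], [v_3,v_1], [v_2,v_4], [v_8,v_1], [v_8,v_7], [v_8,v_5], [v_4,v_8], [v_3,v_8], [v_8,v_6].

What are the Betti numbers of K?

We work with the vertex ordering v_0 < v_1 < v_2 < v_3 < v_4 < v_5 < v_6 < v_7 < v_8. The simplices of K, each written with vertices in increasing order, are:

  0-simplices (9): [v_0], [v_1], [v_2], [v_3], [v_4], [v_5], [v_6], [v_7], [v_8]
  1-simplices (12): [v_0,v_6], [v_0,v_8], [v_1,v_3], [v_1,v_8], [v_2,v_4], [v_2,v_8], [v_3,v_8], [v_4,v_8], [v_5,v_7], [v_5,v_8], [v_6,v_8], [v_7,v_8]

giving chain groups C_0 ≅ Z^9, C_1 ≅ Z^12.

∂_1: C_1 → C_0 maps an edge to its endpoints' difference, ∂[p,q] = q − p. For instance
  ∂[v_5,v_8] = [v_8] − [v_5].
The resulting 9×12 matrix has rank 8, and its Smith normal form has invariant factors (1,1,1,1,1,1,1,1).

Reading off H_k = ker ∂_k / im ∂_{k+1}:

  H_0: rank C_0 − rank ∂_1 = 9 − 8 = 1, and the invariant factors of ∂_1 are all 1, so H_0 ≅ Z.
  H_1: rank ker ∂_1 − rank ∂_2 = (12 − 8) − 0 = 4, and there is no ∂_2, so H_1 ≅ Z^4.

Hence the Betti numbers are b_0 = 1, b_1 = 4.

b_0 = 1, b_1 = 4.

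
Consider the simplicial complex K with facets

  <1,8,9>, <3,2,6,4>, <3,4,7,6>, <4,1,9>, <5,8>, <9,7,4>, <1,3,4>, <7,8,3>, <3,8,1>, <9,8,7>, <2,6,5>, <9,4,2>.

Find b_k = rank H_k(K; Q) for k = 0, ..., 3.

Fix the vertex order 1 < 2 < 3 < 4 < 5 < 6 < 7 < 8 < 9 and write every simplex with vertices in increasing order. Then dim K = 3 and the simplices of K are:

  0-simplices (9): [1], [2], [3], [4], [5], [6], [7], [8], [9]
  1-simplices (22): [1,3], [1,4], [1,8], [1,9], [2,3], [2,4], [2,5], [2,6], [2,9], [3,4], [3,6], [3,7], [3,8], [4,6], [4,7], [4,9], [5,6], [5,8], [6,7], [7,8], [7,9], [8,9]
  2-simplices (16): [1,3,4], [1,3,8], [1,4,9], [1,8,9], [2,3,4], [2,3,6], [2,4,6], [2,4,9], [2,5,6], [3,4,6], [3,4,7], [3,6,7], [3,7,8], [4,6,7], [4,7,9], [7,8,9]
  3-simplices (2): [2,3,4,6], [3,4,6,7]

so the chain groups are C_0 ≅ Z^9, C_1 ≅ Z^22, C_2 ≅ Z^16, C_3 ≅ Z^2.

∂_1: C_1 → C_0 is given by ∂[p,q] = [q] − [p]. For instance
  ∂[2,3] = [3] − [2].
The resulting 9×22 matrix has rank 8, and its Smith normal form has invariant factors (1,1,1,1,1,1,1,1).

∂_2: C_2 → C_1 maps a triangle to the signed sum of its edges. For instance
  ∂[4,7,9] = [7,9] − [4,9] + [4,7],
  ∂[4,6,7] = [6,7] − [4,7] + [4,6].
This gives a 22×16 integer matrix of rank 13; reducing to Smith normal form yields diagonal entries (1,1,1,1,1,1,1,1,1,1,1,1,1).

The boundary map ∂_3: C_3 → C_2 sends each 3-simplex σ to the alternating sum Σ_i (−1)^i (σ with its i-th vertex removed). For instance
  ∂[2,3,4,6] = [3,4,6] − [2,4,6] + [2,3,6] − [2,3,4],
  ∂[3,4,6,7] = [4,6,7] − [3,6,7] + [3,4,7] − [3,4,6].
As a 16×2 matrix over Z this has rank 2, with invariant factors (1,1).

From H_k ≅ ker(∂_k) / im(∂_{k+1}) we obtain:

  H_0: rank C_0 − rank ∂_1 = 9 − 8 = 1, and the invariant factors of ∂_1 are all 1, so H_0 = Z.
  H_1: rank ker ∂_1 − rank ∂_2 = (22 − 8) − 13 = 1, and the invariant factors of ∂_2 are all 1, so H_1 = Z.
  H_2: rank ker ∂_2 − rank ∂_3 = (16 − 13) − 2 = 1, and the invariant factors of ∂_3 are all 1, so H_2 = Z.
  H_3: rank ker ∂_3 − rank ∂_4 = (2 − 2) − 0 = 0, and there is no ∂_4, so H_3 = 0.

As a check, the Euler characteristic is 9 − 22 + 16 − 2 = 1, which agrees with 1 − 1 + 1 − 0 = 1.

Hence the Betti numbers are b_0 = 1, b_1 = 1, b_2 = 1, b_3 = 0.

b_0 = 1, b_1 = 1, b_2 = 1, b_3 = 0.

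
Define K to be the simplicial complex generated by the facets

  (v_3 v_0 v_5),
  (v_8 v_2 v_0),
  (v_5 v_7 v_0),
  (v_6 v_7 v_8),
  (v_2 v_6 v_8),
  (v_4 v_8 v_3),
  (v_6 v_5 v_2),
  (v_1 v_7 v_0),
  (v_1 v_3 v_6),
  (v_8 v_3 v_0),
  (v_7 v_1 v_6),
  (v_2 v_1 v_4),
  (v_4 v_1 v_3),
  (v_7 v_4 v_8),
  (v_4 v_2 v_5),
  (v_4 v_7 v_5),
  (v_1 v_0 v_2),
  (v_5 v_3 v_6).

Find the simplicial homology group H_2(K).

H_2 ≅ Z.

Fix the vertex order v_0 < v_1 < v_2 < v_3 < v_4 < v_5 < v_6 < v_7 < v_8 and write every simplex with vertices in increasing order. Then dim K = 2 and the simplices of K are:

  0-simplices (9): [v_0], [v_1], [v_2], [v_3], [v_4], [v_5], [v_6], [v_7], [v_8]
  1-simplices (27): (27 of them)
  2-simplices (18): (18 of them)

so the chain groups are C_0 ≅ Z^9, C_1 ≅ Z^27, C_2 ≅ Z^18.

Boundary ∂_1: C_1 → C_0 is given by ∂[p,q] = [q] − [p]. For instance
  ∂[v_1,v_2] = [v_2] − [v_1].
The resulting 9×27 matrix has rank 8, and its Smith normal form has invariant factors (1,1,1,1,1,1,1,1).

The boundary map ∂_2: C_2 → C_1 acts by ∂[p,q,r] = [q,r] − [p,r] + [p,q]. For instance
  ∂[v_0,v_1,v_7] = [v_1,v_7] − [v_0,v_7] + [v_0,v_1],
  ∂[v_0,v_3,v_5] = [v_3,v_5] − [v_0,v_5] + [v_0,v_3].
The 27×18 boundary matrix has rank 17 and Smith normal form diag(1,1,1,1,1,1,1,1,1,1,1,1,1,1,1,1,1).

Computing H_k = (kernel of ∂_k) / (image of ∂_{k+1}):

  H_2: rank ker ∂_2 − rank ∂_3 = (18 − 17) − 0 = 1, and there is no ∂_3, so H_2 = Z.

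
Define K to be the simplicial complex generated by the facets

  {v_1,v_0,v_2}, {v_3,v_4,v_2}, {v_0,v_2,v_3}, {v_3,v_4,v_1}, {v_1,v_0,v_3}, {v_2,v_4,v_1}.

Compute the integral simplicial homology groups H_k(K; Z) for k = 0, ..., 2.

Take the total order v_0 < v_1 < v_2 < v_3 < v_4 on the vertex set. Then K (dimension 2) consists of the simplices:

  0-simplices (5): [v_0], [v_1], [v_2], [v_3], [v_4]
  1-simplices (9): [v_0,v_1], [v_0,v_2], [v_0,v_3], [v_1,v_2], [v_1,v_3], [v_1,v_4], [v_2,v_3], [v_2,v_4], [v_3,v_4]
  2-simplices (6): [v_0,v_1,v_2], [v_0,v_1,v_3], [v_0,v_2,v_3], [v_1,v_2,v_4], [v_1,v_3,v_4], [v_2,v_3,v_4]

so the chain groups are C_0 ≅ Z^5, C_1 ≅ Z^9, C_2 ≅ Z^6.

∂_1: C_1 → C_0 sends each edge [p,q] (with p < q) to q − p. For instance
  ∂[v_0,v_1] = [v_1] − [v_0].
The resulting 5×9 matrix has rank 4, and its Smith normal form has invariant factors (1,1,1,1).

The boundary map ∂_2: C_2 → C_1 maps a triangle to the signed sum of its edges. For instance
  ∂[v_0,v_1,v_2] = [v_1,v_2] − [v_0,v_2] + [v_0,v_1],
  ∂[v_1,v_2,v_4] = [v_2,v_4] − [v_1,v_4] + [v_1,v_2].
This gives a 9×6 integer matrix of rank 5; reducing to Smith normal form yields diagonal entries (1,1,1,1,1).

Computing H_k = (kernel of ∂_k) / (image of ∂_{k+1}):

  H_0: rank C_0 − rank ∂_1 = 5 − 4 = 1, and the invariant factors of ∂_1 are all 1, so H_0 ≅ Z.
  H_1: rank ker ∂_1 − rank ∂_2 = (9 − 4) − 5 = 0, and the invariant factors of ∂_2 are all 1, so H_1 ≅ 0.
  H_2: rank ker ∂_2 − rank ∂_3 = (6 − 5) − 0 = 1, and there is no ∂_3, so H_2 ≅ Z.

H_0 ≅ Z,  H_1 = 0,  H_2 ≅ Z.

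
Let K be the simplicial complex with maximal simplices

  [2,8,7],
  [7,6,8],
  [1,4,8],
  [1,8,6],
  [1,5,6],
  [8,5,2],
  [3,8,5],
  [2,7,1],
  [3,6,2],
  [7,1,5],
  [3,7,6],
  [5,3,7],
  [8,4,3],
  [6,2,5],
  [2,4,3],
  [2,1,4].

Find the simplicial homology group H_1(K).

H_1 ≅ Z^2.

Order the vertices as 1 < 2 < 3 < 4 < 5 < 6 < 7 < 8. Listing each simplex with vertices in this order, K has dimension 2 with simplices:

  0-simplices (8): [1], [2], [3], [4], [5], [6], [7], [8]
  1-simplices (24): (24 of them)
  2-simplices (16): [1,2,4], [1,2,7], [1,4,8], [1,5,6], [1,5,7], [1,6,8], [2,3,4], [2,3,6], [2,5,6], [2,5,8], [2,7,8], [3,4,8], [3,5,7], [3,5,8], [3,6,7], [6,7,8]

giving chain groups C_0 ≅ Z^8, C_1 ≅ Z^24, C_2 ≅ Z^16.

The boundary map ∂_1: C_1 → C_0 maps an edge to its endpoints' difference, ∂[p,q] = q − p. For instance
  ∂[2,8] = [8] − [2].
This gives a 8×24 integer matrix of rank 7; reducing to Smith normal form yields diagonal entries (1,1,1,1,1,1,1).

Boundary ∂_2: C_2 → C_1 maps a triangle to the signed sum of its edges. For instance
  ∂[1,4,8] = [4,8] − [1,8] + [1,4],
  ∂[6,7,8] = [7,8] − [6,8] + [6,7].
As a 24×16 matrix over Z this has rank 15, with invariant factors (1,1,1,1,1,1,1,1,1,1,1,1,1,1,1).

Computing H_k = (kernel of ∂_k) / (image of ∂_{k+1}):

  H_1: rank ker ∂_1 − rank ∂_2 = (24 − 7) − 15 = 2, and the invariant factors of ∂_2 are all 1, so H_1 = Z^2.

(K is a triangulation of the torus T^2.)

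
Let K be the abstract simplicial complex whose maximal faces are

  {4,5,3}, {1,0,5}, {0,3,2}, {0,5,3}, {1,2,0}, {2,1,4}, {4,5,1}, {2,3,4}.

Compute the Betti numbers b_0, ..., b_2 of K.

b_0 = 1, b_1 = 0, b_2 = 1.

We work with the vertex ordering 0 < 1 < 2 < 3 < 4 < 5. The simplices of K, each written with vertices in increasing order, are:

  0-simplices (6): [0], [1], [2], [3], [4], [5]
  1-simplices (12): [0,1], [0,2], [0,3], [0,5], [1,2], [1,4], [1,5], [2,3], [2,4], [3,4], [3,5], [4,5]
  2-simplices (8): [0,1,2], [0,1,5], [0,2,3], [0,3,5], [1,2,4], [1,4,5], [2,3,4], [3,4,5]

giving chain groups C_0 ≅ Z^6, C_1 ≅ Z^12, C_2 ≅ Z^8.

Boundary ∂_1: C_1 → C_0 is given by ∂[p,q] = [q] − [p]. For instance
  ∂[4,5] = [5] − [4].
This gives a 6×12 integer matrix of rank 5; reducing to Smith normal form yields diagonal entries (1,1,1,1,1).

The boundary map ∂_2: C_2 → C_1 sends each 2-simplex [p,q,r] to [q,r] − [p,r] + [p,q]. For instance
  ∂[1,2,4] = [2,4] − [1,4] + [1,2],
  ∂[1,4,5] = [4,5] − [1,5] + [1,4].
The resulting 12×8 matrix has rank 7, and its Smith normal form has invariant factors (1,1,1,1,1,1,1).

From H_k ≅ ker(∂_k) / im(∂_{k+1}) we obtain:

  H_0: rank C_0 − rank ∂_1 = 6 − 5 = 1, and the invariant factors of ∂_1 are all 1, so H_0 ≅ Z.
  H_1: rank ker ∂_1 − rank ∂_2 = (12 − 5) − 7 = 0, and the invariant factors of ∂_2 are all 1, so H_1 ≅ 0.
  H_2: rank ker ∂_2 − rank ∂_3 = (8 − 7) − 0 = 1, and there is no ∂_3, so H_2 ≅ Z.

Hence the Betti numbers are b_0 = 1, b_1 = 0, b_2 = 1.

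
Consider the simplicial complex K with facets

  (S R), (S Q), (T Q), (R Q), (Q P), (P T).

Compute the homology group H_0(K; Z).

H_0 ≅ Z.

We work with the vertex ordering P < Q < R < S < T. The simplices of K, each written with vertices in increasing order, are:

  0-simplices (5): P, Q, R, S, T
  1-simplices (6): PQ, PT, QR, QS, QT, RS

Hence C_0 ≅ Z^5, C_1 ≅ Z^6.

The boundary map ∂_1: C_1 → C_0 sends each edge [p,q] (with p < q) to q − p. For instance
  ∂PQ = Q − P.
The 5×6 boundary matrix has rank 4 and Smith normal form diag(1,1,1,1).

Now H_k = ker ∂_k / im ∂_{k+1}, so:

  H_0: rank C_0 − rank ∂_1 = 5 − 4 = 1, and the invariant factors of ∂_1 are all 1, so H_0 = Z.

(K is a triangulation of a wedge of 2 circles.)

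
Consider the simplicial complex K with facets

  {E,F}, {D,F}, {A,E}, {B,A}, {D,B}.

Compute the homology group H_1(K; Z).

Take the total order A < B < D < E < F on the vertex set. Then K (dimension 1) consists of the simplices:

  0-simplices (5): A, B, D, E, F
  1-simplices (5): AB, AE, BD, DF, EF

giving chain groups C_0 ≅ Z^5, C_1 ≅ Z^5.

Boundary ∂_1: C_1 → C_0 sends each edge [p,q] (with p < q) to q − p. For instance
  ∂BD = D − B.
The 5×5 boundary matrix has rank 4 and Smith normal form diag(1,1,1,1).

From H_k ≅ ker(∂_k) / im(∂_{k+1}) we obtain:

  H_1: rank ker ∂_1 − rank ∂_2 = (5 − 4) − 0 = 1, and there is no ∂_2, so H_1 ≅ Z.

(K is a triangulation of the circle S^1.)

H_1 ≅ Z.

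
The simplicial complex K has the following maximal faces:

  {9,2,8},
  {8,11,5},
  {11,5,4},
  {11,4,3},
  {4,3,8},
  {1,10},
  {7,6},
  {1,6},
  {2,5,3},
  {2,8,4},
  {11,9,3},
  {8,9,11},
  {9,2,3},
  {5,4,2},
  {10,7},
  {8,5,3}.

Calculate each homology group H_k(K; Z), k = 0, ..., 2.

H_0 ≅ Z^2,  H_1 ≅ Z ⊕ Z/2,  H_2 = 0.

Take the total order 1 < 2 < 3 < 4 < 5 < 6 < 7 < 8 < 9 < 10 < 11 on the vertex set. Then K (dimension 2) consists of the simplices:

  0-simplices (11): [1], [2], [3], [4], [5], [6], [7], [8], [9], [10], [11]
  1-simplices (22): [1,6], [1,10], [2,3], [2,4], [2,5], [2,8], [2,9], [3,4], [3,5], [3,8], [3,9], [3,11], [4,5], [4,8], [4,11], [5,8], [5,11], [6,7], [7,10], [8,9], [8,11], [9,11]
  2-simplices (12): [2,3,5], [2,3,9], [2,4,5], [2,4,8], [2,8,9], [3,4,8], [3,4,11], [3,5,8], [3,9,11], [4,5,11], [5,8,11], [8,9,11]

Hence C_0 ≅ Z^11, C_1 ≅ Z^22, C_2 ≅ Z^12.

∂_1: C_1 → C_0 sends each edge [p,q] (with p < q) to q − p. For instance
  ∂[4,5] = [5] − [4].
This gives a 11×22 integer matrix of rank 9; reducing to Smith normal form yields diagonal entries (1,1,1,1,1,1,1,1,1).

∂_2: C_2 → C_1 acts by ∂[p,q,r] = [q,r] − [p,r] + [p,q]. For instance
  ∂[2,4,5] = [4,5] − [2,5] + [2,4],
  ∂[2,8,9] = [8,9] − [2,9] + [2,8].
The resulting 22×12 matrix has rank 12, and its Smith normal form has invariant factors (1,1,1,1,1,1,1,1,1,1,1,2).

Reading off H_k = ker ∂_k / im ∂_{k+1}:

  H_0: rank C_0 − rank ∂_1 = 11 − 9 = 2, and the invariant factors of ∂_1 are all 1, so H_0 ≅ Z^2.
  H_1: rank ker ∂_1 − rank ∂_2 = (22 − 9) − 12 = 1, and ∂_2 has invariant factor 2 > 1, so H_1 ≅ Z ⊕ Z/2.
  H_2: rank ker ∂_2 − rank ∂_3 = (12 − 12) − 0 = 0, and there is no ∂_3, so H_2 ≅ 0.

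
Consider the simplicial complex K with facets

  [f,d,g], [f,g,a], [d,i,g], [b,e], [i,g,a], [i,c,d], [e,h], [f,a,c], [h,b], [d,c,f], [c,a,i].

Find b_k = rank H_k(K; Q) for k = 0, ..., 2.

b_0 = 2, b_1 = 1, b_2 = 1.

Order the vertices as a < b < c < d < e < f < g < h < i. Listing each simplex with vertices in this order, K has dimension 2 with simplices:

  0-simplices (9): a, b, c, d, e, f, g, h, i
  1-simplices (15): ac, af, ag, ai, be, bh, cd, cf, ci, df, dg, di, eh, fg, gi
  2-simplices (8): acf, aci, afg, agi, cdf, cdi, dfg, dgi

giving chain groups C_0 ≅ Z^9, C_1 ≅ Z^15, C_2 ≅ Z^8.

The boundary map ∂_1: C_1 → C_0 maps an edge to its endpoints' difference, ∂[p,q] = q − p. For instance
  ∂di = i − d.
This gives a 9×15 integer matrix of rank 7; reducing to Smith normal form yields diagonal entries (1,1,1,1,1,1,1).

The boundary map ∂_2: C_2 → C_1 maps a triangle to the signed sum of its edges. For instance
  ∂afg = fg − ag + af,
  ∂dgi = gi − di + dg.
This gives a 15×8 integer matrix of rank 7; reducing to Smith normal form yields diagonal entries (1,1,1,1,1,1,1).

Now H_k = ker ∂_k / im ∂_{k+1}, so:

  H_0: rank C_0 − rank ∂_1 = 9 − 7 = 2, and the invariant factors of ∂_1 are all 1, so H_0 = Z^2.
  H_1: rank ker ∂_1 − rank ∂_2 = (15 − 7) − 7 = 1, and the invariant factors of ∂_2 are all 1, so H_1 = Z.
  H_2: rank ker ∂_2 − rank ∂_3 = (8 − 7) − 0 = 1, and there is no ∂_3, so H_2 = Z.

Hence the Betti numbers are b_0 = 2, b_1 = 1, b_2 = 1.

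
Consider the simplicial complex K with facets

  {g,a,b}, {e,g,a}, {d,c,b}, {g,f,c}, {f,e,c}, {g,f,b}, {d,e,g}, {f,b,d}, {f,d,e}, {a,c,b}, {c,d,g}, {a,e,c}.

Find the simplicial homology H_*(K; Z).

H_0 ≅ Z,  H_1 ≅ Z/2,  H_2 = 0.

Fix the vertex order a < b < c < d < e < f < g and write every simplex with vertices in increasing order. Then dim K = 2 and the simplices of K are:

  0-simplices (7): a, b, c, d, e, f, g
  1-simplices (18): ab, ac, ae, ag, bc, bd, bf, bg, cd, ce, cf, cg, de, df, dg, ef, eg, fg
  2-simplices (12): abc, abg, ace, aeg, bcd, bdf, bfg, cdg, cef, cfg, def, deg

Hence C_0 ≅ Z^7, C_1 ≅ Z^18, C_2 ≅ Z^12.

The boundary map ∂_1: C_1 → C_0 maps an edge to its endpoints' difference, ∂[p,q] = q − p.
The 7×18 boundary matrix has rank 6 and Smith normal form diag(1,1,1,1,1,1).

∂_2: C_2 → C_1 sends each 2-simplex [p,q,r] to [q,r] − [p,r] + [p,q]. For instance
  ∂cef = ef − cf + ce,
  ∂cdg = dg − cg + cd.
The 18×12 boundary matrix has rank 12 and Smith normal form diag(1,1,1,1,1,1,1,1,1,1,1,2).

Now H_k = ker ∂_k / im ∂_{k+1}, so:

  H_0: rank C_0 − rank ∂_1 = 7 − 6 = 1, and the invariant factors of ∂_1 are all 1, so H_0 ≅ Z.
  H_1: rank ker ∂_1 − rank ∂_2 = (18 − 6) − 12 = 0, and ∂_2 has invariant factor 2 > 1, so H_1 ≅ Z/2.
  H_2: rank ker ∂_2 − rank ∂_3 = (12 − 12) − 0 = 0, and there is no ∂_3, so H_2 ≅ 0.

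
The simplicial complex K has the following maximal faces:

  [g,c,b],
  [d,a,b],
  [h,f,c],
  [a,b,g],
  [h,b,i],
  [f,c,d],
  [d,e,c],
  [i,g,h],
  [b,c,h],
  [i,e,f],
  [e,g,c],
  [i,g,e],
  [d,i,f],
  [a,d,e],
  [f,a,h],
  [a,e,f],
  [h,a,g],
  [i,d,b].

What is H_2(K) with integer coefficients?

Take the total order a < b < c < d < e < f < g < h < i on the vertex set. Then K (dimension 2) consists of the simplices:

  0-simplices (9): a, b, c, d, e, f, g, h, i
  1-simplices (27): ab, ad, ae, af, ag, ah, bc, bd, bg, bh, bi, cd, ce, cf, cg, ch, de, df, di, ef, eg, ei, fh, fi, gh, gi, hi
  2-simplices (18): abd, abg, ade, aef, afh, agh, bcg, bch, bdi, bhi, cde, cdf, ceg, cfh, dfi, efi, egi, ghi

so the chain groups are C_0 ≅ Z^9, C_1 ≅ Z^27, C_2 ≅ Z^18.

The boundary map ∂_1: C_1 → C_0 maps an edge to its endpoints' difference, ∂[p,q] = q − p. For instance
  ∂cg = g − c.
As a 9×27 matrix over Z this has rank 8, with invariant factors (1,1,1,1,1,1,1,1).

The boundary map ∂_2: C_2 → C_1 maps a triangle to the signed sum of its edges. For instance
  ∂cdf = df − cf + cd,
  ∂cde = de − ce + cd.
As a 27×18 matrix over Z this has rank 18, with invariant factors (1,1,1,1,1,1,1,1,1,1,1,1,1,1,1,1,1,2).

Now H_k = ker ∂_k / im ∂_{k+1}, so:

  H_2: rank ker ∂_2 − rank ∂_3 = (18 − 18) − 0 = 0, and there is no ∂_3, so H_2 ≅ 0.

(K is a triangulation of the Klein bottle.)

H_2 ≅ 0.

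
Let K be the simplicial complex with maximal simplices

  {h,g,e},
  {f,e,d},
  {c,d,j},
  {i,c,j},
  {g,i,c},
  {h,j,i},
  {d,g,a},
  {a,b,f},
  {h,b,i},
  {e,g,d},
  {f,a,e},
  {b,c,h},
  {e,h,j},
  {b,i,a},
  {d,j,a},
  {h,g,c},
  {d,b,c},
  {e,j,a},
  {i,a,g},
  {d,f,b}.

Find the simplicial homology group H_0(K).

H_0 ≅ Z.

Fix the vertex order a < b < c < d < e < f < g < h < i < j and write every simplex with vertices in increasing order. Then dim K = 2 and the simplices of K are:

  0-simplices (10): a, b, c, d, e, f, g, h, i, j
  1-simplices (30): ab, ad, ae, af, ag, ai, aj, bc, bd, bf, bh, bi, cd, cg, ch, ci, cj, de, df, dg, dj, ef, eg, eh, ej, gh, gi, hi, hj, ij
  2-simplices (20): abf, abi, adg, adj, aef, aej, agi, bcd, bch, bdf, bhi, cdj, cgh, cgi, cij, def, deg, egh, ehj, hij

so the chain groups are C_0 ≅ Z^10, C_1 ≅ Z^30, C_2 ≅ Z^20.

Boundary ∂_1: C_1 → C_0 is given by ∂[p,q] = [q] − [p].
The resulting 10×30 matrix has rank 9, and its Smith normal form has invariant factors (1,1,1,1,1,1,1,1,1).

∂_2: C_2 → C_1 acts by ∂[p,q,r] = [q,r] − [p,r] + [p,q]. For instance
  ∂bhi = hi − bi + bh,
  ∂adg = dg − ag + ad.
As a 30×20 matrix over Z this has rank 20, with invariant factors (1,1,1,1,1,1,1,1,1,1,1,1,1,1,1,1,1,1,1,2).

Now H_k = ker ∂_k / im ∂_{k+1}, so:

  H_0: rank C_0 − rank ∂_1 = 10 − 9 = 1, and the invariant factors of ∂_1 are all 1, so H_0 = Z.

(K is a triangulation of the Klein bottle.)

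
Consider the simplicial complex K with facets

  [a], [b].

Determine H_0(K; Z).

Fix the vertex order a < b and write every simplex with vertices in increasing order. Then dim K = 0 and the simplices of K are:

  0-simplices (2): a, b

Hence C_0 ≅ Z^2.

Computing H_k = (kernel of ∂_k) / (image of ∂_{k+1}):

  H_0: rank C_0 − rank ∂_1 = 2 − 0 = 2, and there is no ∂_1, so H_0 = Z^2.

H_0 = Z^2.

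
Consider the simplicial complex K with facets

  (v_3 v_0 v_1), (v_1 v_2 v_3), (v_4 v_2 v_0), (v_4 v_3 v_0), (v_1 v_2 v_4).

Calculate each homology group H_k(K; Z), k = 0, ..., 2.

H_0 ≅ Z,  H_1 ≅ Z,  H_2 = 0.

We work with the vertex ordering v_0 < v_1 < v_2 < v_3 < v_4. The simplices of K, each written with vertices in increasing order, are:

  0-simplices (5): [v_0], [v_1], [v_2], [v_3], [v_4]
  1-simplices (10): [v_0,v_1], [v_0,v_2], [v_0,v_3], [v_0,v_4], [v_1,v_2], [v_1,v_3], [v_1,v_4], [v_2,v_3], [v_2,v_4], [v_3,v_4]
  2-simplices (5): [v_0,v_1,v_3], [v_0,v_2,v_4], [v_0,v_3,v_4], [v_1,v_2,v_3], [v_1,v_2,v_4]

giving chain groups C_0 ≅ Z^5, C_1 ≅ Z^10, C_2 ≅ Z^5.

Boundary ∂_1: C_1 → C_0 sends each edge [p,q] (with p < q) to q − p.
This gives a 5×10 integer matrix of rank 4; reducing to Smith normal form yields diagonal entries (1,1,1,1).

Boundary ∂_2: C_2 → C_1 acts by ∂[p,q,r] = [q,r] − [p,r] + [p,q]. For instance
  ∂[v_1,v_2,v_4] = [v_2,v_4] − [v_1,v_4] + [v_1,v_2],
  ∂[v_1,v_2,v_3] = [v_2,v_3] − [v_1,v_3] + [v_1,v_2].
The 10×5 boundary matrix has rank 5 and Smith normal form diag(1,1,1,1,1).

Reading off H_k = ker ∂_k / im ∂_{k+1}:

  H_0: rank C_0 − rank ∂_1 = 5 − 4 = 1, and the invariant factors of ∂_1 are all 1, so H_0 = Z.
  H_1: rank ker ∂_1 − rank ∂_2 = (10 − 4) − 5 = 1, and the invariant factors of ∂_2 are all 1, so H_1 = Z.
  H_2: rank ker ∂_2 − rank ∂_3 = (5 − 5) − 0 = 0, and there is no ∂_3, so H_2 = 0.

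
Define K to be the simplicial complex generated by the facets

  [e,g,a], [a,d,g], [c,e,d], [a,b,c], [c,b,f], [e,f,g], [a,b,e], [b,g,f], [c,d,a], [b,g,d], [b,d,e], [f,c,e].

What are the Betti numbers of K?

Fix the vertex order a < b < c < d < e < f < g and write every simplex with vertices in increasing order. Then dim K = 2 and the simplices of K are:

  0-simplices (7): a, b, c, d, e, f, g
  1-simplices (18): ab, ac, ad, ae, ag, bc, bd, be, bf, bg, cd, ce, cf, de, dg, ef, eg, fg
  2-simplices (12): abc, abe, acd, adg, aeg, bcf, bde, bdg, bfg, cde, cef, efg

Hence C_0 ≅ Z^7, C_1 ≅ Z^18, C_2 ≅ Z^12.

Boundary ∂_1: C_1 → C_0 is given by ∂[p,q] = [q] − [p]. For instance
  ∂bd = d − b.
As a 7×18 matrix over Z this has rank 6, with invariant factors (1,1,1,1,1,1).

The boundary map ∂_2: C_2 → C_1 acts by ∂[p,q,r] = [q,r] − [p,r] + [p,q]. For instance
  ∂abe = be − ae + ab,
  ∂cde = de − ce + cd.
This gives a 18×12 integer matrix of rank 12; reducing to Smith normal form yields diagonal entries (1,1,1,1,1,1,1,1,1,1,1,2).

Now H_k = ker ∂_k / im ∂_{k+1}, so:

  H_0: rank C_0 − rank ∂_1 = 7 − 6 = 1, and the invariant factors of ∂_1 are all 1, so H_0 ≅ Z.
  H_1: rank ker ∂_1 − rank ∂_2 = (18 − 6) − 12 = 0, and ∂_2 has invariant factor 2 > 1, so H_1 ≅ Z/2.
  H_2: rank ker ∂_2 − rank ∂_3 = (12 − 12) − 0 = 0, and there is no ∂_3, so H_2 ≅ 0.

As a check, the Euler characteristic is 7 − 18 + 12 = 1, which agrees with 1 − 0 + 0 = 1.
(K is a triangulation of the real projective plane RP^2.)

Hence the Betti numbers are b_0 = 1, b_1 = 0, b_2 = 0.

b_0 = 1, b_1 = 0, b_2 = 0.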